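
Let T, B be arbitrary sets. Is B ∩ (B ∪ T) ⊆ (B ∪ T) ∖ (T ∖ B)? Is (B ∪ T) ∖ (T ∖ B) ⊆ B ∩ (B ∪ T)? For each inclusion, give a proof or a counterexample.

Both inclusions hold.

(⟹) Let x ∈ B ∩ (B ∪ T). Then either x ∈ B and x ∉ T; or x ∈ T ∩ B. In each case x ∈ (B ∪ T) ∖ (T ∖ B), so B ∩ (B ∪ T) ⊆ (B ∪ T) ∖ (T ∖ B).

(⟸) Let x ∈ (B ∪ T) ∖ (T ∖ B). Then either x ∈ B and x ∉ T; or x ∈ T ∩ B. In each case x ∈ B ∩ (B ∪ T), so (B ∪ T) ∖ (T ∖ B) ⊆ B ∩ (B ∪ T).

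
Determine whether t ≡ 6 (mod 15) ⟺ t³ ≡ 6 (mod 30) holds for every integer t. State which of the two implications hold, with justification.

Only the reverse direction holds.

[⇒] This fails: take t = 21. Then 21 ≡ 6 (mod 15), but 21³ = 9261 ≡ 21 (mod 30), not 6.

[⇐] Conversely, the residues r modulo 30 with r³ ≡ 6 (mod 30) are exactly {6}, and each is ≡ 6 (mod 15).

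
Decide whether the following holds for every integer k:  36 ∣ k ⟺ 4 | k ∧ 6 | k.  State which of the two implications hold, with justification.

[⇐] This fails: take k = 12. Both 4 ∣ 12 and 6 ∣ 12, yet 12 is not a multiple of 36 (since 12 = 0·36 + 12), so 36 ∤ 12.

[⇒] If 36 ∣ k, write k = 36q. Since 36 = 9·4, k = 4·(9q), so 4 ∣ k; and since 36 = 6·6, k = 6·(6q), so 6 ∣ k.

Not equivalent: only (⇒) holds.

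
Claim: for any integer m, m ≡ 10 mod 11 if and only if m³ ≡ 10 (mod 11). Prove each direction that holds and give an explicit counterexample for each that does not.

[⇐] Suppose m³ ≡ 10 (mod 11). The only residue r in {0, …, 10} with r³ ≡ 10 (mod 11) is r = 10, so m ≡ 10 (mod 11).

[⇒] Suppose m ≡ 10 mod 11. Write m = 11j + 10. Then (11j + 10)³ = 1331j³ + 3630j² + 3300j + 1000 = 11(121j³ + 330j² + 300j + 90) + 10, so m³ ≡ 10 (mod 11).

Both directions hold.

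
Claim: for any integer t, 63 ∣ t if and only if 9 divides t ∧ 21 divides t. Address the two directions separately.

The biconditional holds.

(←) Suppose 9 ∣ t and 21 ∣ t. Any common multiple of 9 and 21 is a multiple of their lcm; here lcm(9, 21) = 9·21/gcd(9, 21) = 189/3 = 63, so 63 ∣ t.

(→) If 63 ∣ t, write t = 63q. Since 63 = 7·9, t = 9·(7q), so 9 ∣ t; and since 63 = 3·21, t = 21·(3q), so 21 ∣ t.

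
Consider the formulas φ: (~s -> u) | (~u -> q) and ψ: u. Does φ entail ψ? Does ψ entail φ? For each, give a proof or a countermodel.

Not equivalent: only (⇐) holds.

(→) This fails. Under q = T, u = F, s = F, the left side is true but the right side is false.

(←) Assume the antecedent. If q is true, (~s -> u) | (~u -> q) reduces to true regardless of the other variables. If q is false, the antecedent forces (q = F, u = T, s = F) or (q = F, u = T, s = T), and (~s -> u) | (~u -> q) holds there. Either way (~s -> u) | (~u -> q) holds.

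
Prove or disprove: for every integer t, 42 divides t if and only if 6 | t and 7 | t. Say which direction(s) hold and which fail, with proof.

Both directions hold; the statement is true.

(⇒) If 42 ∣ t, write t = 42q. Since 42 = 7·6, t = 6·(7q), so 6 ∣ t; and since 42 = 6·7, t = 7·(6q), so 7 ∣ t.

(⇐) Suppose 6 ∣ t and 7 ∣ t. Any common multiple of 6 and 7 is a multiple of their lcm; here gcd(6, 7) = 1, so lcm(6, 7) = 6·7 = 42, so 42 ∣ t.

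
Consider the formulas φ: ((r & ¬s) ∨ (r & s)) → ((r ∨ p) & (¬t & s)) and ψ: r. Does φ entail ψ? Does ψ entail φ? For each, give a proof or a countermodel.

(→) This fails. Under t = F, r = F, p = F, s = F, the left side is true but the right side is false.

(←) This fails. Under t = F, r = T, p = F, s = F, the left side is false but the right side is true.

Neither implication holds.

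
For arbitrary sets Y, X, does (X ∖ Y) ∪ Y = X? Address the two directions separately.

(⊆) This inclusion fails. Take Y = {1}, X = ∅; then 1 ∈ (X ∖ Y) ∪ Y but 1 ∉ X.

(⊇) Let x ∈ X. Then either x ∈ X and x ∉ Y; or x ∈ Y ∩ X. In each case x ∈ (X ∖ Y) ∪ Y, so X ⊆ (X ∖ Y) ∪ Y.

(⊆) fails; (⊇) holds.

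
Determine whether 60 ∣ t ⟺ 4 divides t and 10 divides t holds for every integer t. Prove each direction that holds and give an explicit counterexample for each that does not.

(⇒) If 60 ∣ t, write t = 60q. Since 60 = 15·4, t = 4·(15q), so 4 ∣ t; and since 60 = 6·10, t = 10·(6q), so 10 ∣ t.

(⇐) This fails: take t = 20. Both 4 ∣ 20 and 10 ∣ 20, yet 20 is not a multiple of 60 (since 20 = 0·60 + 20), so 60 ∤ 20.

Only the forward direction holds.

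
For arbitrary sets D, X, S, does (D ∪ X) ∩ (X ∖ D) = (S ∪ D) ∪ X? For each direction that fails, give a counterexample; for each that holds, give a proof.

Only the forward inclusion holds.

Reverse inclusion. This inclusion fails. Take D = {1}, X = ∅, S = ∅; then 1 ∈ (S ∪ D) ∪ X but 1 ∉ (D ∪ X) ∩ (X ∖ D).

Forward inclusion. Let x ∈ (D ∪ X) ∩ (X ∖ D). Then either x ∈ X and x ∉ D, S; or x ∈ X ∩ S and x ∉ D. In each case x ∈ (S ∪ D) ∪ X, so (D ∪ X) ∩ (X ∖ D) ⊆ (S ∪ D) ∪ X.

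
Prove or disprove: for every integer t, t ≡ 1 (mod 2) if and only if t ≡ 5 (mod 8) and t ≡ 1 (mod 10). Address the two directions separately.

Forward direction. This fails: t = 1 gives 1 ≡ 1 (mod 2) but 1 ≡ 1 (mod 8), so the conjunction on the right does not hold.

Converse. If t ≡ 5 (mod 8) and t ≡ 1 (mod 10), then by the Chinese remainder theorem t ≡ 21 (mod 40). Since 21 ≡ 1 (mod 2) and 2 ∣ 40, we get t ≡ 1 (mod 2).

Not equivalent: only (⇐) holds.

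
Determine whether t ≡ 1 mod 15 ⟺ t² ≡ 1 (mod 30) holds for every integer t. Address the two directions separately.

Forward direction. This fails: take t = 16. Then 16 ≡ 1 (mod 15), but 16² = 256 ≡ 16 (mod 30), not 1.

Converse. This fails: take t = 11. Then 11² = 121 ≡ 1 (mod 30), yet 11 ≡ 11 (mod 15), not 1.

Neither direction holds.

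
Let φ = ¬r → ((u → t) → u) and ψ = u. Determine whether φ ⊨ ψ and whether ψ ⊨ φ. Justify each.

(←) Assume the antecedent. If r is true, ¬r → ((u → t) → u) reduces to true regardless of the other variables. If r is false, the antecedent forces (r = F, u = T, t = F) or (r = F, u = T, t = T), and ¬r → ((u → t) → u) holds there. Either way ¬r → ((u → t) → u) holds.

(→) This fails. Under r = T, u = F, t = F, the left side is true but the right side is false.

Only the converse holds.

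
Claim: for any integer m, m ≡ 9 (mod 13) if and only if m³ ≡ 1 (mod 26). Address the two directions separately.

[⇒] This fails: take m = 22. Then 22 ≡ 9 (mod 13), but 22³ = 10648 ≡ 14 (mod 26), not 1.

[⇐] This fails: take m = 1. Then 1³ = 1 ≡ 1 (mod 26), yet 1 ≡ 1 (mod 13), not 9.

(⇒) fails and (⇐) fails.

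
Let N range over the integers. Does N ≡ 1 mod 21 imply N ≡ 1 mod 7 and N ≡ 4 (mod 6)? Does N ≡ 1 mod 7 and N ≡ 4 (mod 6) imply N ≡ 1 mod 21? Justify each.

[⇐] If N ≡ 1 (mod 7) and N ≡ 4 (mod 6), then by the Chinese remainder theorem N ≡ 22 (mod 42). Since 22 ≡ 1 (mod 21) and 21 ∣ 42, we get N ≡ 1 (mod 21).

[⇒] This fails: N = 1 gives 1 ≡ 1 (mod 21) but 1 ≡ 1 (mod 6), so the conjunction on the right does not hold.

Only the converse holds.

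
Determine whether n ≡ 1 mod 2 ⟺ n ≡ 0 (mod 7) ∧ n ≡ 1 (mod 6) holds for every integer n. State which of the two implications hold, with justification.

Only the reverse direction holds.

(⇒) This fails: n = 1 gives 1 ≡ 1 (mod 2) but 1 ≡ 1 (mod 7), so the conjunction on the right does not hold.

(⇐) Conversely, if n ≡ 0 (mod 7) and n ≡ 1 (mod 6), then by the Chinese remainder theorem n ≡ 7 (mod 42). Since 7 ≡ 1 (mod 2) and 2 ∣ 42, we get n ≡ 1 (mod 2).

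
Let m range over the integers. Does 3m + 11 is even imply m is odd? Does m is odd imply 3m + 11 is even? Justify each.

The biconditional holds.

(→) Suppose 3m + 11 is even. Since 3 is odd, 3m and m have the same parity, so 3m + 11 ≡ m + 11 (mod 2). As 11 is odd, 3m + 11 is even exactly when m is odd. Thus m is odd.

(←) Conversely, suppose m is odd; write m = 2j + 1. Then 3m + 11 = 3·(2j + 1) + 11 = 2·3j + 14, which is even.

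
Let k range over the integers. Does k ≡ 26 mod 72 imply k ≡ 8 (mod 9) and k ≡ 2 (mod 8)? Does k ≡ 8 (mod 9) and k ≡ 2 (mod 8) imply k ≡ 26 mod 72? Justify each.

The biconditional holds.

(⟹) Suppose k ≡ 26 (mod 72); write k = 72j + 26. Since 9 ∣ 72, reducing mod 9 gives k ≡ 26 ≡ 8 (mod 9); since 8 ∣ 72, reducing mod 8 gives k ≡ 26 ≡ 2 (mod 8).

(⟸) Conversely, if k ≡ 8 (mod 9) and k ≡ 2 (mod 8), then by the Chinese remainder theorem k ≡ 26 (mod 72). This is exactly k ≡ 26 (mod 72).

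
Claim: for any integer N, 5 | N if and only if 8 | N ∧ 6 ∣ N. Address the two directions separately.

Neither direction holds.

(⇒) This fails: take N = 5. Certainly 5 ∣ 5, but 8 ∤ 5.

(⇐) This fails: take N = 24. Both 8 ∣ 24 and 6 ∣ 24, yet 24 is not a multiple of 5 (since 24 = 4·5 + 4), so 5 ∤ 24.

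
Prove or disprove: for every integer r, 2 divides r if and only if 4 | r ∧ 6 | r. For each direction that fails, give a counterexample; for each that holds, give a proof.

Only the converse holds.

(⇒) This fails: take r = 2. Certainly 2 ∣ 2, but 4 ∤ 2.

(⇐) Suppose 4 ∣ r and 6 ∣ r. Any common multiple of 4 and 6 is a multiple of their lcm; here lcm(4, 6) = 4·6/gcd(4, 6) = 24/2 = 12, so 12 ∣ r. Since 2 ∣ 12, it follows that 2 ∣ r.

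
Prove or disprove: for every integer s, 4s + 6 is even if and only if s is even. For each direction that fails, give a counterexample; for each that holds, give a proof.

(⇒) This fails: take s = 5. Then 4s + 6 = 26, which is even, yet s = 5 is odd, not even.

(⇐) Suppose s is even. Since 4 is even, 4s is even for every s, so 4s + 6 has the same parity as 6, which is even. Hence 4s + 6 is even.

(⇒) fails; (⇐) holds.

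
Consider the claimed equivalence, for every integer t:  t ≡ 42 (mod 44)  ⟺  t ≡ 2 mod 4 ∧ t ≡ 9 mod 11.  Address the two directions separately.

(⇐) If t ≡ 2 (mod 4) and t ≡ 9 (mod 11), then by the Chinese remainder theorem t ≡ 42 (mod 44). This is exactly t ≡ 42 (mod 44).

(⇒) Suppose t ≡ 42 (mod 44); write t = 44j + 42. Since 4 ∣ 44, reducing mod 4 gives t ≡ 42 ≡ 2 (mod 4); since 11 ∣ 44, reducing mod 11 gives t ≡ 42 ≡ 9 (mod 11).

Equivalent; both directions hold.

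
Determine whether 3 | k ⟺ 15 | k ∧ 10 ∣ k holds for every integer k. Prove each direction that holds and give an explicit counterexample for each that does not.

(⇒) fails; (⇐) holds.

Forward direction. This fails: take k = 3. Certainly 3 ∣ 3, but 15 ∤ 3.

Converse. Suppose 15 ∣ k and 10 ∣ k. Any common multiple of 15 and 10 is a multiple of their lcm; here lcm(15, 10) = 15·10/gcd(15, 10) = 150/5 = 30, so 30 ∣ k. Since 3 ∣ 30, it follows that 3 ∣ k.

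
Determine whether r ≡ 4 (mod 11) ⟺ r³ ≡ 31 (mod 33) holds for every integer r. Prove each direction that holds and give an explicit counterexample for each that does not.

(→) This fails: take r = 15. Then 15 ≡ 4 (mod 11), but 15³ = 3375 ≡ 9 (mod 33), not 31.

(←) Conversely, the residues r modulo 33 with r³ ≡ 31 (mod 33) are exactly {4}, and each is ≡ 4 (mod 11).

Only the reverse direction holds.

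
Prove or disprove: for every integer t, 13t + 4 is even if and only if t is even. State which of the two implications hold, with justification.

[⇐] Suppose t is even; write t = 2j. Then 13t + 4 = 13·(2j) + 4 = 2·13j + 4, which is even.

[⇒] Suppose 13t + 4 is even. Since 13 is odd, 13t and t have the same parity, so 13t + 4 ≡ t + 4 (mod 2). As 4 is even, 13t + 4 is even exactly when t is even. Thus t is even.

Both directions hold; the statement is true.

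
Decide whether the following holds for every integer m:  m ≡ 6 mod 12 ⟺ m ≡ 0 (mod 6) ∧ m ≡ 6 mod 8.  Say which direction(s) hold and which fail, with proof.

(←) If m ≡ 0 (mod 6) and m ≡ 6 (mod 8), then by the Chinese remainder theorem m ≡ 6 (mod 24). Since 6 ≡ 6 (mod 12) and 12 ∣ 24, we get m ≡ 6 (mod 12).

(→) This fails: m = 18 gives 18 ≡ 6 (mod 12) but 18 ≡ 2 (mod 8), so the conjunction on the right does not hold.

(⇒) fails; (⇐) holds.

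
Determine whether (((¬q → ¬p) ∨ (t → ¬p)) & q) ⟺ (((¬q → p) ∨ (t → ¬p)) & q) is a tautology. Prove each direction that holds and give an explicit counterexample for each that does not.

Both directions hold; the statement is true.

(⇒) Assume the antecedent. If t is true, the antecedent forces (t = T, p = F, q = T) or (t = T, p = T, q = T), and ((¬q → p) ∨ (t → ¬p)) & q holds there. If t is false, the antecedent forces (t = F, p = F, q = T) or (t = F, p = T, q = T), and ((¬q → p) ∨ (t → ¬p)) & q holds there. Either way ((¬q → p) ∨ (t → ¬p)) & q holds.

(⇐) Assume the antecedent. If t is true, the antecedent forces (t = T, p = F, q = T) or (t = T, p = T, q = T), and ((¬q → ¬p) ∨ (t → ¬p)) & q holds there. If t is false, the antecedent forces (t = F, p = F, q = T) or (t = F, p = T, q = T), and ((¬q → ¬p) ∨ (t → ¬p)) & q holds there. Either way ((¬q → ¬p) ∨ (t → ¬p)) & q holds.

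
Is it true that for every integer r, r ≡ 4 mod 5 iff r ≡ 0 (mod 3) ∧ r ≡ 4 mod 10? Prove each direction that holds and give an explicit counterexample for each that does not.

Forward direction. This fails: r = 4 gives 4 ≡ 4 (mod 5) but 4 ≡ 1 (mod 3), so the conjunction on the right does not hold.

Converse. If r ≡ 0 (mod 3) and r ≡ 4 (mod 10), then by the Chinese remainder theorem r ≡ 24 (mod 30). Since 24 ≡ 4 (mod 5) and 5 ∣ 30, we get r ≡ 4 (mod 5).

Only the reverse direction holds.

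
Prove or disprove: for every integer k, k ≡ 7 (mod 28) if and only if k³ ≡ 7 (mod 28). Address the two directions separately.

The biconditional holds.

(⟸) Suppose k³ ≡ 7 (mod 28). The only residue r in {0, …, 27} with r³ ≡ 7 (mod 28) is r = 7, so k ≡ 7 (mod 28).

(⟹) Suppose k ≡ 7 (mod 28). Write k = 28j + 7. Then (28j + 7)³ = 21952j³ + 16464j² + 4116j + 343 = 28(784j³ + 588j² + 147j + 12) + 7, so k³ ≡ 7 (mod 28).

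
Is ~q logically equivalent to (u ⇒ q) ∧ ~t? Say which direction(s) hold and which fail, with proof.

Forward direction. This fails. Under q = F, u = T, t = F, the left side is true but the right side is false.

Converse. This fails. Under q = T, u = F, t = F, the left side is false but the right side is true.

Both directions fail.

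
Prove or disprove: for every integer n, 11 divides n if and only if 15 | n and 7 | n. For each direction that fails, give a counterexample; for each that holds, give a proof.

(⇒) fails and (⇐) fails.

(→) This fails: take n = 11. Certainly 11 ∣ 11, but 15 ∤ 11.

(←) This fails: take n = 105. Both 15 ∣ 105 and 7 ∣ 105, yet 105 is not a multiple of 11 (since 105 = 9·11 + 6), so 11 ∤ 105.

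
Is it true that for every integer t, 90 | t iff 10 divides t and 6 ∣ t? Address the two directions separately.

(←) This fails: take t = 30. Both 10 ∣ 30 and 6 ∣ 30, yet 30 is not a multiple of 90 (since 30 = 0·90 + 30), so 90 ∤ 30.

(→) If 90 ∣ t, write t = 90q. Since 90 = 9·10, t = 10·(9q), so 10 ∣ t; and since 90 = 15·6, t = 6·(15q), so 6 ∣ t.

Only the forward direction holds.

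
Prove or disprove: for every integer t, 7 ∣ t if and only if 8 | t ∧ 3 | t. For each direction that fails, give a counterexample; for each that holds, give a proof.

[⇒] This fails: take t = 7. Certainly 7 ∣ 7, but 8 ∤ 7.

[⇐] This fails: take t = 24. Both 8 ∣ 24 and 3 ∣ 24, yet 24 is not a multiple of 7 (since 24 = 3·7 + 3), so 7 ∤ 24.

Neither implication holds.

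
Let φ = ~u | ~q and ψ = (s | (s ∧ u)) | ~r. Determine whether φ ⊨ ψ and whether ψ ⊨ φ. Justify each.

Neither implication holds.

(→) This fails. Under s = F, q = F, u = F, r = T, the left side is true but the right side is false.

(←) This fails. Under s = F, q = T, u = T, r = F, the left side is false but the right side is true.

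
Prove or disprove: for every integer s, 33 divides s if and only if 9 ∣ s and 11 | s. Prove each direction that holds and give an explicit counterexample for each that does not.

Not equivalent: only (⇐) holds.

(⟹) This fails: take s = 33. Certainly 33 ∣ 33, but 9 ∤ 33.

(⟸) Suppose 9 ∣ s and 11 ∣ s. Any common multiple of 9 and 11 is a multiple of their lcm; here gcd(9, 11) = 1, so lcm(9, 11) = 9·11 = 99, so 99 ∣ s. Since 33 ∣ 99, it follows that 33 ∣ s.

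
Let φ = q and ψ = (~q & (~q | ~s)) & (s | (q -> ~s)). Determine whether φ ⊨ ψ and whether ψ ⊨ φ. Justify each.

(⇒) This fails. Under q = T, s = F, the left side is true but the right side is false.

(⇐) This fails. Under q = F, s = F, the left side is false but the right side is true.

(⇒) fails and (⇐) fails.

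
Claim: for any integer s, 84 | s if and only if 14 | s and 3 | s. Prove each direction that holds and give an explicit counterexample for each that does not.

(⇒) If 84 ∣ s, write s = 84q. Since 84 = 6·14, s = 14·(6q), so 14 ∣ s; and since 84 = 28·3, s = 3·(28q), so 3 ∣ s.

(⇐) This fails: take s = 42. Both 14 ∣ 42 and 3 ∣ 42, yet 42 is not a multiple of 84 (since 42 = 0·84 + 42), so 84 ∤ 42.

The forward direction holds; the converse fails.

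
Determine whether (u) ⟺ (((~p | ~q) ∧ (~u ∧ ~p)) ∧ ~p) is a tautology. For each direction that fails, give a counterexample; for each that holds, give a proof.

Both directions fail.

(⟹) This fails. Under q = F, p = F, u = T, the left side is true but the right side is false.

(⟸) This fails. Under q = F, p = F, u = F, the left side is false but the right side is true.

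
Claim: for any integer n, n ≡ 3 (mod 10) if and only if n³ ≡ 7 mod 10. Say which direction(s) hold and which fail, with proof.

(⇐) Suppose n³ ≡ 7 (mod 10). The only residue r in {0, …, 9} with r³ ≡ 7 (mod 10) is r = 3, so n ≡ 3 (mod 10).

(⇒) Suppose n ≡ 3 (mod 10). Write n = 10j + 3. Then (10j + 3)³ = 1000j³ + 900j² + 270j + 27 = 10(100j³ + 90j² + 27j + 2) + 7, so n³ ≡ 7 (mod 10).

Both directions hold.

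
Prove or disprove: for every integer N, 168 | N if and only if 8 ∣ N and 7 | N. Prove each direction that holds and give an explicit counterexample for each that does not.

(→) If 168 ∣ N, write N = 168q. Since 168 = 21·8, N = 8·(21q), so 8 ∣ N; and since 168 = 24·7, N = 7·(24q), so 7 ∣ N.

(←) This fails: take N = 56. Both 8 ∣ 56 and 7 ∣ 56, yet 56 is not a multiple of 168 (since 56 = 0·168 + 56), so 168 ∤ 56.

(⇒) holds; (⇐) fails.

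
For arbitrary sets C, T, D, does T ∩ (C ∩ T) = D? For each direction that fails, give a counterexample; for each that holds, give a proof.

Forward inclusion. This inclusion fails. Take C = {1}, T = {1}, D = ∅; then 1 ∈ T ∩ (C ∩ T) but 1 ∉ D.

Reverse inclusion. This inclusion fails. Take C = ∅, T = ∅, D = {1}; then 1 ∈ D but 1 ∉ T ∩ (C ∩ T).

(⊆) fails and (⊇) fails.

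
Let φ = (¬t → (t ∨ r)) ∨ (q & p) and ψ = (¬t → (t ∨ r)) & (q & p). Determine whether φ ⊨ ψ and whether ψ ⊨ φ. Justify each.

(⟹) This fails. Under t = T, p = F, q = F, r = F, the left side is true but the right side is false.

(⟸) Assume the antecedent. If t is true, (¬t → (t ∨ r)) ∨ (q & p) reduces to true regardless of the other variables. If t is false, the antecedent forces (t = F, p = T, q = T, r = T), and (¬t → (t ∨ r)) ∨ (q & p) holds there. Either way (¬t → (t ∨ r)) ∨ (q & p) holds.

Only the converse holds.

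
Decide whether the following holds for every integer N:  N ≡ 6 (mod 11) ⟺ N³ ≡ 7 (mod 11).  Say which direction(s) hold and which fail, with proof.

(⟸) Suppose N³ ≡ 7 (mod 11). The only residue r in {0, …, 10} with r³ ≡ 7 (mod 11) is r = 6, so N ≡ 6 (mod 11).

(⟹) Suppose N ≡ 6 (mod 11). Write N = 11j + 6. Then (11j + 6)³ = 1331j³ + 2178j² + 1188j + 216 = 11(121j³ + 198j² + 108j + 19) + 7, so N³ ≡ 7 (mod 11).

Both directions hold.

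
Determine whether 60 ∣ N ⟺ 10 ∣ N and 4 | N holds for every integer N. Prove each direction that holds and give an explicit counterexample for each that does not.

Only the forward direction holds.

Converse. This fails: take N = 20. Both 10 ∣ 20 and 4 ∣ 20, yet 20 is not a multiple of 60 (since 20 = 0·60 + 20), so 60 ∤ 20.

Forward direction. If 60 ∣ N, write N = 60q. Since 60 = 6·10, N = 10·(6q), so 10 ∣ N; and since 60 = 15·4, N = 4·(15q), so 4 ∣ N.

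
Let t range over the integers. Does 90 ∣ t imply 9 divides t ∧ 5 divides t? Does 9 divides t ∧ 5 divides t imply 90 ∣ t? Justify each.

(⇒) holds; (⇐) fails.

(→) If 90 ∣ t, write t = 90q. Since 90 = 10·9, t = 9·(10q), so 9 ∣ t; and since 90 = 18·5, t = 5·(18q), so 5 ∣ t.

(←) This fails: take t = 45. Both 9 ∣ 45 and 5 ∣ 45, yet 45 is not a multiple of 90 (since 45 = 0·90 + 45), so 90 ∤ 45.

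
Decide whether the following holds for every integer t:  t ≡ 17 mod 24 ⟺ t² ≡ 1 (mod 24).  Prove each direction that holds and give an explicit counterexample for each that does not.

(⇒) Suppose t ≡ 17 mod 24. Write t = 24j + 17. Then (24j + 17)² = 576j² + 816j + 289 = 24(24j² + 34j + 12) + 1, so t² ≡ 1 (mod 24).

(⇐) This fails: take t = 1. Then 1² = 1 ≡ 1 (mod 24), yet 1 ≡ 1 (mod 24), not 17.

Not equivalent: only (⇒) holds.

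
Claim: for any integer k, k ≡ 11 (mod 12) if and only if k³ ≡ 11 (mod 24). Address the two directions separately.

(→) This fails: take k = 23. Then 23 ≡ 11 (mod 12), but 23³ = 12167 ≡ 23 (mod 24), not 11.

(←) Conversely, the residues r modulo 24 with r³ ≡ 11 (mod 24) are exactly {11}, and each is ≡ 11 (mod 12).

Only the reverse direction holds.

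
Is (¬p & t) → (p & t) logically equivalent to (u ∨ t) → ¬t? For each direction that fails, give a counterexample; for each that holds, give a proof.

Not equivalent: only (⇐) holds.

(⇒) This fails. Under p = T, t = T, u = F, the left side is true but the right side is false.

(⇐) Assume the antecedent. If p is true, (¬p & t) → (p & t) reduces to true regardless of the other variables. If p is false, the antecedent forces (p = F, t = F, u = F) or (p = F, t = F, u = T), and (¬p & t) → (p & t) holds there. Either way (¬p & t) → (p & t) holds.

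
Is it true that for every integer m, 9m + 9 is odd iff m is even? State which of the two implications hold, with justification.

Equivalent; both directions hold.

[⇒] Suppose 9m + 9 is odd. Since 9 is odd, 9m and m have the same parity, so 9m + 9 ≡ m + 9 (mod 2). As 9 is odd, 9m + 9 is odd exactly when m is even. Thus m is even.

[⇐] Conversely, suppose m is even; write m = 2j. Then 9m + 9 = 9·(2j) + 9 = 2·9j + 9, which is odd.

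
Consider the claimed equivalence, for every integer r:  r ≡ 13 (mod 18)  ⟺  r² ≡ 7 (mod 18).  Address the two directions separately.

The forward direction holds; the converse fails.

Converse. This fails: take r = 5. Then 5² = 25 ≡ 7 (mod 18), yet 5 ≡ 5 (mod 18), not 13.

Forward direction. Suppose r ≡ 13 (mod 18). Write r = 18j + 13. Then (18j + 13)² = 324j² + 468j + 169 = 18(18j² + 26j + 9) + 7, so r² ≡ 7 (mod 18).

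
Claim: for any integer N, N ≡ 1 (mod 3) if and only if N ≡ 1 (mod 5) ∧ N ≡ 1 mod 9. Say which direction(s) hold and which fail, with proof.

(⇒) fails; (⇐) holds.

(←) If N ≡ 1 (mod 5) and N ≡ 1 (mod 9), then by the Chinese remainder theorem N ≡ 1 (mod 45). Since 1 ≡ 1 (mod 3) and 3 ∣ 45, we get N ≡ 1 (mod 3).

(→) This fails: N = 34 gives 34 ≡ 1 (mod 3) but 34 ≡ 4 (mod 5), so the conjunction on the right does not hold.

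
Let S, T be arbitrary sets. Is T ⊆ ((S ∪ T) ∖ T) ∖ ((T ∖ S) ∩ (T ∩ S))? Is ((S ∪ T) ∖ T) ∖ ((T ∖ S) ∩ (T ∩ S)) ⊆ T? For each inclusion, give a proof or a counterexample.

Both inclusions fail.

(⊆) This inclusion fails. Take S = ∅, T = {1}; then 1 ∈ T but 1 ∉ ((S ∪ T) ∖ T) ∖ ((T ∖ S) ∩ (T ∩ S)).

(⊇) This inclusion fails. Take S = {1}, T = ∅; then 1 ∈ ((S ∪ T) ∖ T) ∖ ((T ∖ S) ∩ (T ∩ S)) but 1 ∉ T.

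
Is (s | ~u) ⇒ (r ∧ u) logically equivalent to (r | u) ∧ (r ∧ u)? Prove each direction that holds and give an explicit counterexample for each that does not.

(⇒) fails; (⇐) holds.

[⇒] This fails. Under s = F, u = T, r = F, the left side is true but the right side is false.

[⇐] Assume the antecedent. If s is true, the antecedent forces (s = T, u = T, r = T), and (s | ~u) ⇒ (r ∧ u) holds there. If s is false, the antecedent forces (s = F, u = T, r = T), and (s | ~u) ⇒ (r ∧ u) holds there. Either way (s | ~u) ⇒ (r ∧ u) holds.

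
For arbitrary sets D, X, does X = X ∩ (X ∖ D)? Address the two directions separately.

(⟸) Let x ∈ X ∩ (X ∖ D). Then x ∈ X and x ∉ D, from which x ∈ X.

(⟹) This inclusion fails. Take D = {1}, X = {1}; then 1 ∈ X but 1 ∉ X ∩ (X ∖ D).

(⊆) fails; (⊇) holds.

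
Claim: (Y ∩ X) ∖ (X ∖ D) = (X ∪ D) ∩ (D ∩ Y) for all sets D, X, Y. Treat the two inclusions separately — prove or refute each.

Forward inclusion. Let x ∈ (Y ∩ X) ∖ (X ∖ D). Then x ∈ D ∩ X ∩ Y, from which x ∈ (X ∪ D) ∩ (D ∩ Y).

Reverse inclusion. This inclusion fails. Take D = {1}, X = ∅, Y = {1}; then 1 ∈ (X ∪ D) ∩ (D ∩ Y) but 1 ∉ (Y ∩ X) ∖ (X ∖ D).

Only the forward inclusion holds.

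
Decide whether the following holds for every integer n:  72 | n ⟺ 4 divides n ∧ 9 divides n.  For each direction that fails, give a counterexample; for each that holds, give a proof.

(⇒) holds; (⇐) fails.

(⇒) If 72 ∣ n, write n = 72q. Since 72 = 18·4, n = 4·(18q), so 4 ∣ n; and since 72 = 8·9, n = 9·(8q), so 9 ∣ n.

(⇐) This fails: take n = 36. Both 4 ∣ 36 and 9 ∣ 36, yet 36 is not a multiple of 72 (since 36 = 0·72 + 36), so 72 ∤ 36.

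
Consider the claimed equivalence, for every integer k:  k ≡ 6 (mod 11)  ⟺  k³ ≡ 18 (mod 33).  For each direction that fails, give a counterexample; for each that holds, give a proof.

(⇐) The residues r modulo 33 with r³ ≡ 18 (mod 33) are exactly {6}, and each is ≡ 6 (mod 11).

(⇒) This fails: take k = 17. Then 17 ≡ 6 (mod 11), but 17³ = 4913 ≡ 29 (mod 33), not 18.

Not equivalent: only (⇐) holds.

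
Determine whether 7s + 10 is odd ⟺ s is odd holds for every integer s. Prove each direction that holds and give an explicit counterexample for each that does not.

(⟹) Suppose 7s + 10 is odd. Since 7 is odd, 7s and s have the same parity, so 7s + 10 ≡ s + 10 (mod 2). As 10 is even, 7s + 10 is odd exactly when s is odd. Thus s is odd.

(⟸) Conversely, suppose s is odd; write s = 2j + 1. Then 7s + 10 = 7·(2j + 1) + 10 = 2·7j + 17, which is odd.

Both directions hold.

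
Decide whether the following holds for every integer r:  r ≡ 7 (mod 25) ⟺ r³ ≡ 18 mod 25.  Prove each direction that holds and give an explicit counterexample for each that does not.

Both implications hold.

Forward direction. Suppose r ≡ 7 (mod 25). Write r = 25j + 7. Then (25j + 7)³ = 15625j³ + 13125j² + 3675j + 343 = 25(625j³ + 525j² + 147j + 13) + 18, so r³ ≡ 18 (mod 25).

Converse. Suppose r³ ≡ 18 (mod 25). The only residue r in {0, …, 24} with r³ ≡ 18 (mod 25) is r = 7, so r ≡ 7 (mod 25).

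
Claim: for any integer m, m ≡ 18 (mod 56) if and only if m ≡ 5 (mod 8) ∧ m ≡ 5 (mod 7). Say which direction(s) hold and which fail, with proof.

(→) This fails: m = 18 gives 18 ≡ 18 (mod 56) but 18 ≡ 2 (mod 8), so the conjunction on the right does not hold.

(←) This fails: m = 5 satisfies both congruences on the right (5 ≡ 5 mod 8 and 5 ≡ 5 mod 7) yet 5 ≡ 5 (mod 56), not 18.

Neither implication holds.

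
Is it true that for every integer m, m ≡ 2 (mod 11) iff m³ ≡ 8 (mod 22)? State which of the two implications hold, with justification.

The forward direction fails; the converse holds.

[⇐] The residues r modulo 22 with r³ ≡ 8 (mod 22) are exactly {2}, and each is ≡ 2 (mod 11).

[⇒] This fails: take m = 13. Then 13 ≡ 2 (mod 11), but 13³ = 2197 ≡ 19 (mod 22), not 8.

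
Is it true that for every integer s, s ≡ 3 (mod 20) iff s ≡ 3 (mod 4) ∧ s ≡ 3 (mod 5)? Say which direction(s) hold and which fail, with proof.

[⇐] If s ≡ 3 (mod 4) and s ≡ 3 (mod 5), then by the Chinese remainder theorem s ≡ 3 (mod 20). This is exactly s ≡ 3 (mod 20).

[⇒] Suppose s ≡ 3 (mod 20); write s = 20j + 3. Since 4 ∣ 20, reducing mod 4 gives s ≡ 3 (mod 4); since 5 ∣ 20, reducing mod 5 gives s ≡ 3 (mod 5).

The biconditional holds.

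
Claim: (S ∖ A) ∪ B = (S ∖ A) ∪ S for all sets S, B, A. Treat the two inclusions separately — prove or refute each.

Neither inclusion holds.

Forward inclusion. This inclusion fails. Take S = ∅, B = {1}, A = ∅; then 1 ∈ (S ∖ A) ∪ B but 1 ∉ (S ∖ A) ∪ S.

Reverse inclusion. This inclusion fails. Take S = {1}, B = ∅, A = {1}; then 1 ∈ (S ∖ A) ∪ S but 1 ∉ (S ∖ A) ∪ B.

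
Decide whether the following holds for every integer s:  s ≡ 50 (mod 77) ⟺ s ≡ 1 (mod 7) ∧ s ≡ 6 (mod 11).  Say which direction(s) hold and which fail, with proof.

[⇒] Suppose s ≡ 50 (mod 77); write s = 77j + 50. Since 7 ∣ 77, reducing mod 7 gives s ≡ 50 ≡ 1 (mod 7); since 11 ∣ 77, reducing mod 11 gives s ≡ 50 ≡ 6 (mod 11).

[⇐] Conversely, if s ≡ 1 (mod 7) and s ≡ 6 (mod 11), then by the Chinese remainder theorem s ≡ 50 (mod 77). This is exactly s ≡ 50 (mod 77).

Both implications hold.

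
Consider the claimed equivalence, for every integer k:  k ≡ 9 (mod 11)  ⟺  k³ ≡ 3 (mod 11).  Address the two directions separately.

Equivalent; both directions hold.

(⟹) Suppose k ≡ 9 (mod 11). Write k = 11j + 9. Then (11j + 9)³ = 1331j³ + 3267j² + 2673j + 729 = 11(121j³ + 297j² + 243j + 66) + 3, so k³ ≡ 3 (mod 11).

(⟸) Conversely, suppose k³ ≡ 3 (mod 11). The only residue r in {0, …, 10} with r³ ≡ 3 (mod 11) is r = 9, so k ≡ 9 (mod 11).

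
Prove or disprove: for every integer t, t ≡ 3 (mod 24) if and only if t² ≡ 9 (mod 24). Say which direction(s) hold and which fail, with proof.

(⇒) holds; (⇐) fails.

[⇐] This fails: take t = 9. Then 9² = 81 ≡ 9 (mod 24), yet 9 ≡ 9 (mod 24), not 3.

[⇒] Suppose t ≡ 3 (mod 24). Write t = 24j + 3. Then (24j + 3)² = 576j² + 144j + 9 = 24(24j² + 6j) + 9, so t² ≡ 9 (mod 24).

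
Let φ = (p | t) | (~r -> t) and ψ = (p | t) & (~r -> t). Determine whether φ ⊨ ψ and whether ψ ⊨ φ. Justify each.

(⟹) This fails. Under r = T, p = F, t = F, the left side is true but the right side is false.

(⟸) Assume the antecedent. If r is true, (p | t) | (~r -> t) reduces to true regardless of the other variables. If r is false, the antecedent forces (r = F, p = F, t = T) or (r = F, p = T, t = T), and (p | t) | (~r -> t) holds there. Either way (p | t) | (~r -> t) holds.

Not equivalent: only (⇐) holds.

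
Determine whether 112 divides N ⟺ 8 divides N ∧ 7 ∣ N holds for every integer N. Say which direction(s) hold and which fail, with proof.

Only the forward direction holds.

(→) If 112 ∣ N, write N = 112q. Since 112 = 14·8, N = 8·(14q), so 8 ∣ N; and since 112 = 16·7, N = 7·(16q), so 7 ∣ N.

(←) This fails: take N = 56. Both 8 ∣ 56 and 7 ∣ 56, yet 56 is not a multiple of 112 (since 56 = 0·112 + 56), so 112 ∤ 56.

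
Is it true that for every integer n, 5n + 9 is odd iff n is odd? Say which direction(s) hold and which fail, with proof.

Both directions fail.

Forward direction. This fails: n = 0 gives 5n + 9 = 9, which is odd, but 0 is even, not odd.

Converse. This also fails: n = 7 is odd, but 5n + 9 = 44 is even, not odd.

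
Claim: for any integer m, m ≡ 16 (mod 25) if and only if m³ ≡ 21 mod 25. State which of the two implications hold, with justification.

[⇒] Suppose m ≡ 16 (mod 25). Write m = 25j + 16. Then (25j + 16)³ = 15625j³ + 30000j² + 19200j + 4096 = 25(625j³ + 1200j² + 768j + 163) + 21, so m³ ≡ 21 (mod 25).

[⇐] Conversely, suppose m³ ≡ 21 (mod 25). The only residue r in {0, …, 24} with r³ ≡ 21 (mod 25) is r = 16, so m ≡ 16 (mod 25).

Both implications hold.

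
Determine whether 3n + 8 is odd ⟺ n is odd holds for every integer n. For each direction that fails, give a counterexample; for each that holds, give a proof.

Both implications hold.

Forward direction. Suppose 3n + 8 is odd. Since 3 is odd, 3n and n have the same parity, so 3n + 8 ≡ n + 8 (mod 2). As 8 is even, 3n + 8 is odd exactly when n is odd. Thus n is odd.

Converse. Suppose n is odd; write n = 2j + 1. Then 3n + 8 = 3·(2j + 1) + 8 = 2·3j + 11, which is odd.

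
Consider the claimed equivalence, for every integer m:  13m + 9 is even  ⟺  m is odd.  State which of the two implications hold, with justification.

(←) Suppose m is odd; write m = 2j + 1. Then 13m + 9 = 13·(2j + 1) + 9 = 2·13j + 22, which is even.

(→) Suppose 13m + 9 is even. Since 13 is odd, 13m and m have the same parity, so 13m + 9 ≡ m + 9 (mod 2). As 9 is odd, 13m + 9 is even exactly when m is odd. Thus m is odd.

Both directions hold.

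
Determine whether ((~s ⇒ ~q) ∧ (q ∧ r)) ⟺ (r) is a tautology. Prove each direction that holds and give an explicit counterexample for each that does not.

Not equivalent: only (⇒) holds.

(→) Assume the antecedent. If s is true, the antecedent forces (s = T, q = T, r = T), and r holds there. If s is false, the antecedent cannot hold. Either way r holds.

(←) This fails. Under s = F, q = F, r = T, the left side is false but the right side is true.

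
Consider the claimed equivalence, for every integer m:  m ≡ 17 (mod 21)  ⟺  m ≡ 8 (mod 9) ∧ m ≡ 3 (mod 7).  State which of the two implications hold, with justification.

The forward direction fails; the converse holds.

Forward direction. This fails: m = 59 gives 59 ≡ 17 (mod 21) but 59 ≡ 5 (mod 9), so the conjunction on the right does not hold.

Converse. If m ≡ 8 (mod 9) and m ≡ 3 (mod 7), then by the Chinese remainder theorem m ≡ 17 (mod 63). Since 17 ≡ 17 (mod 21) and 21 ∣ 63, we get m ≡ 17 (mod 21).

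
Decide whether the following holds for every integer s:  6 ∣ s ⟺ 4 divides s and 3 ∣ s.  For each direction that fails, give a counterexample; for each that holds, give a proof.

Forward direction. This fails: take s = 6. Certainly 6 ∣ 6, but 4 ∤ 6.

Converse. Suppose 4 ∣ s and 3 ∣ s. Any common multiple of 4 and 3 is a multiple of their lcm; here gcd(4, 3) = 1, so lcm(4, 3) = 4·3 = 12, so 12 ∣ s. Since 6 ∣ 12, it follows that 6 ∣ s.

Only the reverse direction holds.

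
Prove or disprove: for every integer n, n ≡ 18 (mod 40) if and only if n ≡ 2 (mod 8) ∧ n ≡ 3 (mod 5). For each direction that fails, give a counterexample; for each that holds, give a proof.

[⇒] Suppose n ≡ 18 (mod 40); write n = 40j + 18. Since 8 ∣ 40, reducing mod 8 gives n ≡ 18 ≡ 2 (mod 8); since 5 ∣ 40, reducing mod 5 gives n ≡ 18 ≡ 3 (mod 5).

[⇐] Conversely, if n ≡ 2 (mod 8) and n ≡ 3 (mod 5), then by the Chinese remainder theorem n ≡ 18 (mod 40). This is exactly n ≡ 18 (mod 40).

Both directions hold; the statement is true.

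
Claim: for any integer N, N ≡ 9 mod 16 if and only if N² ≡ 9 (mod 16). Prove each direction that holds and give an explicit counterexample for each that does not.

Neither direction holds.

(→) This fails: take N = 9. Then 9 ≡ 9 (mod 16), but 9² = 81 ≡ 1 (mod 16), not 9.

(←) This fails: take N = 3. Then 3² = 9 ≡ 9 (mod 16), yet 3 ≡ 3 (mod 16), not 9.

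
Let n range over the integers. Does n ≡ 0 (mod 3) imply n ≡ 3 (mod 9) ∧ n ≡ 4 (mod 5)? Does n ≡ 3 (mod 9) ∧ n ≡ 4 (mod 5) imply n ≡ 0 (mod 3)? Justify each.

(→) This fails: n = 0 gives 0 ≡ 0 (mod 3) but 0 ≡ 0 (mod 9), so the conjunction on the right does not hold.

(←) Conversely, if n ≡ 3 (mod 9) and n ≡ 4 (mod 5), then by the Chinese remainder theorem n ≡ 39 (mod 45). Since 39 ≡ 0 (mod 3) and 3 ∣ 45, we get n ≡ 0 (mod 3).

The forward direction fails; the converse holds.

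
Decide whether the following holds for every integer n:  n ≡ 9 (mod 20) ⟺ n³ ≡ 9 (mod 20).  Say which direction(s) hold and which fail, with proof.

[⇐] Suppose n³ ≡ 9 (mod 20). The only residue r in {0, …, 19} with r³ ≡ 9 (mod 20) is r = 9, so n ≡ 9 (mod 20).

[⇒] Suppose n ≡ 9 (mod 20). Write n = 20j + 9. Then (20j + 9)³ = 8000j³ + 10800j² + 4860j + 729 = 20(400j³ + 540j² + 243j + 36) + 9, so n³ ≡ 9 (mod 20).

Both implications hold.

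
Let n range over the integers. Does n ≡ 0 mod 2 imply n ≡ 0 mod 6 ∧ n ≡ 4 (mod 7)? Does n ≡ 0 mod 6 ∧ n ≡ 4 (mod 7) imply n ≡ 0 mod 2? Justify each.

(⇒) fails; (⇐) holds.

(⟹) This fails: n = 0 gives 0 ≡ 0 (mod 2) but 0 ≡ 0 (mod 7), so the conjunction on the right does not hold.

(⟸) Conversely, if n ≡ 0 (mod 6) and n ≡ 4 (mod 7), then by the Chinese remainder theorem n ≡ 18 (mod 42). Since 18 ≡ 0 (mod 2) and 2 ∣ 42, we get n ≡ 0 (mod 2).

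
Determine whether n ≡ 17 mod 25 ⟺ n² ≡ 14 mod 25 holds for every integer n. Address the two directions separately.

Not equivalent: only (⇒) holds.

Forward direction. Suppose n ≡ 17 mod 25. Write n = 25j + 17. Then (25j + 17)² = 625j² + 850j + 289 = 25(25j² + 34j + 11) + 14, so n² ≡ 14 (mod 25).

Converse. This fails: take n = 8. Then 8² = 64 ≡ 14 (mod 25), yet 8 ≡ 8 (mod 25), not 17.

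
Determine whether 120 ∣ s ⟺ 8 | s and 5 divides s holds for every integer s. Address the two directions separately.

[⇐] This fails: take s = 40. Both 8 ∣ 40 and 5 ∣ 40, yet 40 is not a multiple of 120 (since 40 = 0·120 + 40), so 120 ∤ 40.

[⇒] If 120 ∣ s, write s = 120q. Since 120 = 15·8, s = 8·(15q), so 8 ∣ s; and since 120 = 24·5, s = 5·(24q), so 5 ∣ s.

Only the forward implication holds.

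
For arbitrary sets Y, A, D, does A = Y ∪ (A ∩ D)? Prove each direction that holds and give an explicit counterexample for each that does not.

(⟹) This inclusion fails. Take Y = ∅, A = {1}, D = ∅; then 1 ∈ A but 1 ∉ Y ∪ (A ∩ D).

(⟸) This inclusion fails. Take Y = {1}, A = ∅, D = ∅; then 1 ∈ Y ∪ (A ∩ D) but 1 ∉ A.

Both inclusions fail.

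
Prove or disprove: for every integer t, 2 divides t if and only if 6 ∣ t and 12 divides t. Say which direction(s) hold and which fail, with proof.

The forward direction fails; the converse holds.

(→) This fails: take t = 2. Certainly 2 ∣ 2, but 6 ∤ 2.

(←) Suppose 6 ∣ t and 12 ∣ t. Any common multiple of 6 and 12 is a multiple of their lcm; here lcm(6, 12) = 6·12/gcd(6, 12) = 72/6 = 12, so 12 ∣ t. Since 2 ∣ 12, it follows that 2 ∣ t.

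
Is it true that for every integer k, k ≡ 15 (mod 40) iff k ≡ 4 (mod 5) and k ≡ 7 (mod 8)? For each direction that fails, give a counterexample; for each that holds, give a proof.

(→) This fails: k = 15 gives 15 ≡ 15 (mod 40) but 15 ≡ 0 (mod 5), so the conjunction on the right does not hold.

(←) This fails: k = 39 satisfies both congruences on the right (39 ≡ 4 mod 5 and 39 ≡ 7 mod 8) yet 39 ≡ 39 (mod 40), not 15.

Neither direction holds.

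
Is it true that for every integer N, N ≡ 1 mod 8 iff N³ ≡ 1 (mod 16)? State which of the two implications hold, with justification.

(⟸) The residues r modulo 16 with r³ ≡ 1 (mod 16) are exactly {1}, and each is ≡ 1 (mod 8).

(⟹) This fails: take N = 9. Then 9 ≡ 1 (mod 8), but 9³ = 729 ≡ 9 (mod 16), not 1.

The forward direction fails; the converse holds.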